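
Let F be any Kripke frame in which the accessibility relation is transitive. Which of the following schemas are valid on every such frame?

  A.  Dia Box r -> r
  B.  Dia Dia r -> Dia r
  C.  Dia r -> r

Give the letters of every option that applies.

B

(A) Dia Box r -> r is the dual of axiom B, which corresponds to symmetry. Such an R need not be symmetric — not valid.
(B) Dia Dia r -> Dia r (the dual of axiom 4) characterises the transitive frames. Every such R is transitive — valid.
(C) Dia r -> r is the converse of T; it holds exactly when R ⊆ identity. Such an R need not be a subset of the identity — not valid.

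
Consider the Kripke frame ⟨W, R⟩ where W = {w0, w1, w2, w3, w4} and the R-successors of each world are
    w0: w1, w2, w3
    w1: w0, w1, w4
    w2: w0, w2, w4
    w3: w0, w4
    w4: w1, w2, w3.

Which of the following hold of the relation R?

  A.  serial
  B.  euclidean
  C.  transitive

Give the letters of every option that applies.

A

(A) serial: every world has an R-successor.
(B) not euclidean: w0 R w1 and w0 R w2 but not w1 R w2.
(C) not transitive: w0 R w1 and w1 R w0 but not w0 R w0.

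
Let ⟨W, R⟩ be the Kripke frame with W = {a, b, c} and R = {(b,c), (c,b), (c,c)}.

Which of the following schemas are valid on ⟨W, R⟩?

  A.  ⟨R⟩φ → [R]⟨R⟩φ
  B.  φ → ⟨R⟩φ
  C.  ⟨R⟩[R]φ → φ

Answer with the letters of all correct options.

R is not reflexive: not a R a.
R is symmetric: every R-edge is matched by its reverse.
R is not euclidean: c R b and c R b but not b R b.
(A) ⟨R⟩φ → [R]⟨R⟩φ (axiom 5) characterises the euclidean frames. R is not euclidean — not valid.
(B) φ → ⟨R⟩φ is the dual of axiom T; it is valid on a frame exactly when R is reflexive. R is not reflexive, so not valid.
(C) ⟨R⟩[R]φ → φ (the dual of axiom B) characterises the symmetric frames. R is symmetric — valid.

C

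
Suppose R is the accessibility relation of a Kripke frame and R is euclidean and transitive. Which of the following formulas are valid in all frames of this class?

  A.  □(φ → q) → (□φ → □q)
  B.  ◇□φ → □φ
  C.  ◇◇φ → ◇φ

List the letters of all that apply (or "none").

A, B, C

(A) □(φ → q) → (□φ → □q) is the K axiom; it holds on all frames — valid.
(B) the dual of axiom 5: valid iff R is euclidean. Every such R is euclidean — valid.
(C) ◇◇φ → ◇φ (the dual of axiom 4) characterises the transitive frames. Every such R is transitive — valid.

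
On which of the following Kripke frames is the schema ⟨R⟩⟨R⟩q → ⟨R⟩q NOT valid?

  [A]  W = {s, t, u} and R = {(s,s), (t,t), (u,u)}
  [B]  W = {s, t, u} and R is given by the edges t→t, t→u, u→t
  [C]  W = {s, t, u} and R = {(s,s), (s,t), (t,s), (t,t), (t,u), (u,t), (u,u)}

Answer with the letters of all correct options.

B, C

The schema ⟨R⟩⟨R⟩q → ⟨R⟩q is the dual of axiom 4; it is valid on a frame iff R is transitive.
(A) R is transitive (R is closed under composition), so the schema is valid here.
(B) R is not transitive (u R t and t R u but not u R u), so the schema fails here.
(C) R is not transitive (s R t and t R u but not s R u), so the schema fails here.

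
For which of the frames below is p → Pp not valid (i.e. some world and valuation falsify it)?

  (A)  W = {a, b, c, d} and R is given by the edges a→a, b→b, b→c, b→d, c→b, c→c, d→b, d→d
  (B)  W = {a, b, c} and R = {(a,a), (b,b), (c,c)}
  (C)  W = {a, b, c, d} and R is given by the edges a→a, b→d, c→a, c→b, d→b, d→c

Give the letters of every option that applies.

C

The schema p → Pp is the dual of axiom T; it is valid on a frame iff R is reflexive.
(A) R is reflexive (each world relates to itself), so the schema is valid here.
(B) R is reflexive (each world relates to itself), so the schema is valid here.
(C) R is not reflexive (not b R b), so the schema fails here.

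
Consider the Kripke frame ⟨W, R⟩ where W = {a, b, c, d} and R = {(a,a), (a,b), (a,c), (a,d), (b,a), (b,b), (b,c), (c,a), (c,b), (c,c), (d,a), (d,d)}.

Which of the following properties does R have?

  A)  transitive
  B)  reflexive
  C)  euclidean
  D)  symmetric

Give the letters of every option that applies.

B, D

(A) not transitive: b R a and a R d but not b R d.
(B) reflexive: each world relates to itself.
(C) not euclidean: a R b and a R d but not b R d.
(D) symmetric: every R-edge is matched by its reverse.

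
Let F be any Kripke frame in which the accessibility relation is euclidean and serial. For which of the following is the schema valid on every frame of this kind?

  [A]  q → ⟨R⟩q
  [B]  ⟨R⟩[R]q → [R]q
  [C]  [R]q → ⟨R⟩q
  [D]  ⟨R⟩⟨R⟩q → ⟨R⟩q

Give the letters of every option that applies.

(A) q → ⟨R⟩q (the dual of axiom T) characterises the reflexive frames. Such an R need not be reflexive — not valid.
(B) ⟨R⟩[R]q → [R]q is the dual of axiom 5, which corresponds to the euclidean property. Every such R is euclidean — valid.
(C) [R]q → ⟨R⟩q is axiom D; it is valid on a frame exactly when R is serial. Every such R is serial, so valid.
(D) ⟨R⟩⟨R⟩q → ⟨R⟩q (the dual of axiom 4) characterises the transitive frames. Such an R need not be transitive — not valid.

B, C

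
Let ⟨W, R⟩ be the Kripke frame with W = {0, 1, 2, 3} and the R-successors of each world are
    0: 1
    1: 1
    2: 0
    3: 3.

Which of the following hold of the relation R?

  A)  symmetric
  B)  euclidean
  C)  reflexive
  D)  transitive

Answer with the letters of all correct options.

(A) not symmetric: 0 R 1 but not 1 R 0.
(B) not euclidean: 2 R 0 and 2 R 0 but not 0 R 0.
(C) not reflexive: not 0 R 0.
(D) not transitive: 2 R 0 and 0 R 1 but not 2 R 1.

none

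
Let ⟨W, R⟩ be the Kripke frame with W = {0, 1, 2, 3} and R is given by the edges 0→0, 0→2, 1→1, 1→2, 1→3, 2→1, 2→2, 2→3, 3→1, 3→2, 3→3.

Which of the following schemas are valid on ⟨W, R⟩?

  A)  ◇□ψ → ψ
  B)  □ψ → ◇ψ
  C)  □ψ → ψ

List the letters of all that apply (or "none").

B, C

R is reflexive: each world relates to itself.
R is not symmetric: 0 R 2 but not 2 R 0.
R is serial: every world has an R-successor.
(A) the dual of axiom B: valid iff R is symmetric. R is not symmetric — not valid.
(B) □ψ → ◇ψ is axiom D, which corresponds to seriality. R is serial — valid.
(C) axiom T: valid iff R is reflexive. R is reflexive — valid.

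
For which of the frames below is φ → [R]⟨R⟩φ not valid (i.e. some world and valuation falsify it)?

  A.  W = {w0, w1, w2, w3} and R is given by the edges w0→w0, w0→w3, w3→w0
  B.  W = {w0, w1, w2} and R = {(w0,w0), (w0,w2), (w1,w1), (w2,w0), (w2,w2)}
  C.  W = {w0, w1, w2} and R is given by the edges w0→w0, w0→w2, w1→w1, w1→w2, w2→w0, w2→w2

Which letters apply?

C

The schema φ → [R]⟨R⟩φ is axiom B; it is valid on a frame iff R is symmetric.
(A) R is symmetric (every R-edge is matched by its reverse), so the schema is valid here.
(B) R is symmetric (every R-edge is matched by its reverse), so the schema is valid here.
(C) R is not symmetric (w1 R w2 but not w2 R w1), so the schema fails here.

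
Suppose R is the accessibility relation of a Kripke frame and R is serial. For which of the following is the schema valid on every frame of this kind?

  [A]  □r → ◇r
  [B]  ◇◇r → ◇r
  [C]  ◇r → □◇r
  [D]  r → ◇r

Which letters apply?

A

(A) □r → ◇r is axiom D; it is valid on a frame exactly when R is serial. Every such R is serial, so valid.
(B) ◇◇r → ◇r (the dual of axiom 4) characterises the transitive frames. Such an R need not be transitive — not valid.
(C) ◇r → □◇r is axiom 5, which corresponds to the euclidean property. Such an R need not be euclidean — not valid.
(D) r → ◇r (the dual of axiom T) characterises the reflexive frames. Such an R need not be reflexive — not valid.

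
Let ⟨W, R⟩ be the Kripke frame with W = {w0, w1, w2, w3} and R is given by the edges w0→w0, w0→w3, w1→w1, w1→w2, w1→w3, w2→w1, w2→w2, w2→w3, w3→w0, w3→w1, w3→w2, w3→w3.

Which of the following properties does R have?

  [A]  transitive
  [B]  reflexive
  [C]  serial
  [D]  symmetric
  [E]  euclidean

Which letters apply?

B, C, D

(A) not transitive: w0 R w3 and w3 R w1 but not w0 R w1.
(B) reflexive: each world relates to itself.
(C) serial: every world has an R-successor.
(D) symmetric: every R-edge is matched by its reverse.
(E) not euclidean: w3 R w0 and w3 R w1 but not w0 R w1.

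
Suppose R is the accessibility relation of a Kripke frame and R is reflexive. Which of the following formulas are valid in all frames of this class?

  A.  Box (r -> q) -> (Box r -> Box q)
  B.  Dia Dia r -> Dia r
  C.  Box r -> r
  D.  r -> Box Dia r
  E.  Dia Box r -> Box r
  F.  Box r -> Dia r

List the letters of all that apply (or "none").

A, C, F

A reflexive relation is serial.
(A) this is just K, valid on every normal frame.
(B) Dia Dia r -> Dia r is the dual of axiom 4, which corresponds to transitivity. Such an R need not be transitive — not valid.
(C) axiom T: valid iff R is reflexive. Every such R is reflexive — valid.
(D) r -> Box Dia r is axiom B, which corresponds to symmetry. Such an R need not be symmetric — not valid.
(E) Dia Box r -> Box r is the dual of axiom 5; it is valid on a frame exactly when R is euclidean. Such an R need not be euclidean, so not valid.
(F) Box r -> Dia r is axiom D; it is valid on a frame exactly when R is serial. Every such R is serial, so valid.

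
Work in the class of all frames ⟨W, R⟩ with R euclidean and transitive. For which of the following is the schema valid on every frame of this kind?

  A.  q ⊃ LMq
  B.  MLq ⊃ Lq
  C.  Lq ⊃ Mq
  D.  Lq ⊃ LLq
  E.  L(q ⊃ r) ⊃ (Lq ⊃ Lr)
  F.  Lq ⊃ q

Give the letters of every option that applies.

(A) q ⊃ LMq (axiom B) characterises the symmetric frames. Such an R need not be symmetric — not valid.
(B) the dual of axiom 5: valid iff R is euclidean. Every such R is euclidean — valid.
(C) axiom D: valid iff R is serial. Such an R need not be serial — not valid.
(D) Lq ⊃ LLq (axiom 4) characterises the transitive frames. Every such R is transitive — valid.
(E) L(q ⊃ r) ⊃ (Lq ⊃ Lr) is axiom K, valid on every Kripke frame — valid.
(F) Lq ⊃ q (axiom T) characterises the reflexive frames. Such an R need not be reflexive — not valid.

B, D, E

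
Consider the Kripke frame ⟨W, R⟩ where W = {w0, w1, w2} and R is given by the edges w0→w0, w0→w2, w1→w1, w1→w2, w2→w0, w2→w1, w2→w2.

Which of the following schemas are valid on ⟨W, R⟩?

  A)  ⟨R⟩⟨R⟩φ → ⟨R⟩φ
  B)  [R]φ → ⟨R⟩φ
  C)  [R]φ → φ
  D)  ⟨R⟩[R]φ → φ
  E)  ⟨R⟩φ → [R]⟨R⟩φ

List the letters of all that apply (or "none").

R is reflexive: each world relates to itself.
R is symmetric: every R-edge is matched by its reverse.
R is not transitive: w0 R w2 and w2 R w1 but not w0 R w1.
R is not euclidean: w2 R w0 and w2 R w1 but not w0 R w1.
R is serial: every world has an R-successor.
(A) ⟨R⟩⟨R⟩φ → ⟨R⟩φ is the dual of axiom 4, which corresponds to transitivity. R is not transitive — not valid.
(B) axiom D: valid iff R is serial. R is serial — valid.
(C) [R]φ → φ (axiom T) characterises the reflexive frames. R is reflexive — valid.
(D) ⟨R⟩[R]φ → φ (the dual of axiom B) characterises the symmetric frames. R is symmetric — valid.
(E) ⟨R⟩φ → [R]⟨R⟩φ is axiom 5; it is valid on a frame exactly when R is euclidean. R is not euclidean, so not valid.

B, C, D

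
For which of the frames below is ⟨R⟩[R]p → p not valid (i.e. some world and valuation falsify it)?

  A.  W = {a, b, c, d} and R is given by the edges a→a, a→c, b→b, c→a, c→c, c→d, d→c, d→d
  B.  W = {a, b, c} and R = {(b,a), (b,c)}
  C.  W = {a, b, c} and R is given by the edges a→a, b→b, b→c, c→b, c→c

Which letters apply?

B

The schema ⟨R⟩[R]p → p is the dual of axiom B; it is valid on a frame iff R is symmetric.
(A) R is symmetric (every R-edge is matched by its reverse), so the schema is valid here.
(B) R is not symmetric (b R a but not a R b), so the schema fails here.
(C) R is symmetric (every R-edge is matched by its reverse), so the schema is valid here.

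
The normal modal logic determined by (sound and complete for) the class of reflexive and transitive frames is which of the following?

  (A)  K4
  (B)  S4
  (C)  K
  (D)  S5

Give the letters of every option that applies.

B

(A) K4 is determined by the class of transitive frames.
(B) S4 is determined by exactly this class.
(C) K is determined by the class of arbitrary frames.
(D) S5 is determined by the class of reflexive, symmetric, and transitive frames.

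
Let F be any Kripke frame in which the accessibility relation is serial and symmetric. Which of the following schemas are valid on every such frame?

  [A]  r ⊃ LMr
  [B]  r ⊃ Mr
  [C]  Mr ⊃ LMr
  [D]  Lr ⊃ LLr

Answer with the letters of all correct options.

A

(A) r ⊃ LMr is axiom B; it is valid on a frame exactly when R is symmetric. Every such R is symmetric, so valid.
(B) r ⊃ Mr is the dual of axiom T, which corresponds to reflexivity. Such an R need not be reflexive — not valid.
(C) Mr ⊃ LMr is axiom 5; it is valid on a frame exactly when R is euclidean. Such an R need not be euclidean, so not valid.
(D) Lr ⊃ LLr is axiom 4, which corresponds to transitivity. Such an R need not be transitive — not valid.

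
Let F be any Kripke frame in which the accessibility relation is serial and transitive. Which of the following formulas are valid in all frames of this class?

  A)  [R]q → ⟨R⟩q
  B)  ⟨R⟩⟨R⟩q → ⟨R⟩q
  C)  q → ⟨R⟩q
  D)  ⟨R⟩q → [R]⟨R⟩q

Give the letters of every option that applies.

A, B

(A) axiom D: valid iff R is serial. Every such R is serial — valid.
(B) ⟨R⟩⟨R⟩q → ⟨R⟩q is the dual of axiom 4, which corresponds to transitivity. Every such R is transitive — valid.
(C) q → ⟨R⟩q is the dual of axiom T; it is valid on a frame exactly when R is reflexive. Such an R need not be reflexive, so not valid.
(D) ⟨R⟩q → [R]⟨R⟩q is axiom 5; it is valid on a frame exactly when R is euclidean. Such an R need not be euclidean, so not valid.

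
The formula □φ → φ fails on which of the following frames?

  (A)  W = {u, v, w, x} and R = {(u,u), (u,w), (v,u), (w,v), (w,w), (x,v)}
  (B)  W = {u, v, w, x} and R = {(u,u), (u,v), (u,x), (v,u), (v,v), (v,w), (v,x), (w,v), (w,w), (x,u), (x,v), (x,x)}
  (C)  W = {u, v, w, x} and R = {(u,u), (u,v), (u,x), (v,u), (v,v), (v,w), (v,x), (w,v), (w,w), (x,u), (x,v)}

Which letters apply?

A, C

The schema □φ → φ is axiom T; it is valid on a frame iff R is reflexive.
(A) R is not reflexive (not v R v), so the schema fails here.
(B) R is reflexive (each world relates to itself), so the schema is valid here.
(C) R is not reflexive (not x R x), so the schema fails here.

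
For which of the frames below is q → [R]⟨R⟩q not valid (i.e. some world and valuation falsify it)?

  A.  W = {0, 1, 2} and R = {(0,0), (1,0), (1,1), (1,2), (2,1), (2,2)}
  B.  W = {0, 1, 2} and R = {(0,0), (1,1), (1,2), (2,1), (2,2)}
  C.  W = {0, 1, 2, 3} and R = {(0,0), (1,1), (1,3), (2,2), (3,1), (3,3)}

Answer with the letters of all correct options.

The schema q → [R]⟨R⟩q is axiom B; it is valid on a frame iff R is symmetric.
(A) R is not symmetric (1 R 0 but not 0 R 1), so the schema fails here.
(B) R is symmetric (every R-edge is matched by its reverse), so the schema is valid here.
(C) R is symmetric (every R-edge is matched by its reverse), so the schema is valid here.

A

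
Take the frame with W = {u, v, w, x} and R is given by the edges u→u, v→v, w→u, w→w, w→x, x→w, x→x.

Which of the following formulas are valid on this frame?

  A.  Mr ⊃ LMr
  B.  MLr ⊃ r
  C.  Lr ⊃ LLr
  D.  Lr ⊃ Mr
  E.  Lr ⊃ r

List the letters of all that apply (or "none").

R is reflexive: each world relates to itself.
R is not symmetric: w R u but not u R w.
R is not transitive: x R w and w R u but not x R u.
R is not euclidean: w R u and w R w but not u R w.
R is serial: every world has an R-successor.
(A) Mr ⊃ LMr is axiom 5; it is valid on a frame exactly when R is euclidean. R is not euclidean, so not valid.
(B) MLr ⊃ r (the dual of axiom B) characterises the symmetric frames. R is not symmetric — not valid.
(C) Lr ⊃ LLr (axiom 4) characterises the transitive frames. R is not transitive — not valid.
(D) Lr ⊃ Mr is axiom D; it is valid on a frame exactly when R is serial. R is serial, so valid.
(E) Lr ⊃ r (axiom T) characterises the reflexive frames. R is reflexive — valid.

D, E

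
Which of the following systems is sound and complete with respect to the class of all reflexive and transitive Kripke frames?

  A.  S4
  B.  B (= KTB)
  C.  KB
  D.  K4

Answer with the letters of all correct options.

(A) S4 is determined by exactly this class.
(B) B (= KTB) is determined by the class of reflexive and symmetric frames.
(C) KB is determined by the class of symmetric frames.
(D) K4 is determined by the class of transitive frames.

A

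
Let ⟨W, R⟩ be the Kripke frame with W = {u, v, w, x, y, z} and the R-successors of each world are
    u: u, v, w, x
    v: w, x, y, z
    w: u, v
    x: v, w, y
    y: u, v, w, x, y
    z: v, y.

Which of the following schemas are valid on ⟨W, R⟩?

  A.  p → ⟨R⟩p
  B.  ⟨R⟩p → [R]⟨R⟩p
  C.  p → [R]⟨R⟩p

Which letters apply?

R is not reflexive: not v R v.
R is not symmetric: u R v but not v R u.
R is not euclidean: u R v and u R u but not v R u.
(A) p → ⟨R⟩p is the dual of axiom T, which corresponds to reflexivity. R is not reflexive — not valid.
(B) ⟨R⟩p → [R]⟨R⟩p (axiom 5) characterises the euclidean frames. R is not euclidean — not valid.
(C) p → [R]⟨R⟩p is axiom B; it is valid on a frame exactly when R is symmetric. R is not symmetric, so not valid.

none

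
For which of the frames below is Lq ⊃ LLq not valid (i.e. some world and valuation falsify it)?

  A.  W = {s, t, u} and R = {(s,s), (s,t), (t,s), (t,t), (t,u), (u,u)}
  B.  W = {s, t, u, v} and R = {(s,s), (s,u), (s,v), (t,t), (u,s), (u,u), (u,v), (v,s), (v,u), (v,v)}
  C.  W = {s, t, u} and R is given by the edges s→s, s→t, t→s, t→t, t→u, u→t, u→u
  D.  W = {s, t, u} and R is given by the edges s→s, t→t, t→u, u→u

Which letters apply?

A, C

The schema Lq ⊃ LLq is axiom 4; it is valid on a frame iff R is transitive.
(A) R is not transitive (s R t and t R u but not s R u), so the schema fails here.
(B) R is transitive (R is closed under composition), so the schema is valid here.
(C) R is not transitive (s R t and t R u but not s R u), so the schema fails here.
(D) R is transitive (R is closed under composition), so the schema is valid here.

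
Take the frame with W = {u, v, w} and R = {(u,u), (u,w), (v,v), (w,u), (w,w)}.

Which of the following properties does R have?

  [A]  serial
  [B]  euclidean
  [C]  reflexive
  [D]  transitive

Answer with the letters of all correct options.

A, B, C, D

(A) serial: every world has an R-successor.
(B) euclidean: any two R-successors of the same world are R-related.
(C) reflexive: each world relates to itself.
(D) transitive: R is closed under composition.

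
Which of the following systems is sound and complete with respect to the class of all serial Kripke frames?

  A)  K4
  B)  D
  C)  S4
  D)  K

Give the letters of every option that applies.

B

(A) K4 is determined by the class of transitive frames.
(B) D is determined by exactly this class.
(C) S4 is determined by the class of reflexive and transitive frames.
(D) K is determined by the class of arbitrary frames.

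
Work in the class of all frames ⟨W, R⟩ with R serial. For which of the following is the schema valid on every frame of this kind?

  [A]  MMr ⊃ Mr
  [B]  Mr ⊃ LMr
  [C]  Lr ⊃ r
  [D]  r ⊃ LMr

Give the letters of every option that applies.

(A) the dual of axiom 4: valid iff R is transitive. Such an R need not be transitive — not valid.
(B) Mr ⊃ LMr (axiom 5) characterises the euclidean frames. Such an R need not be euclidean — not valid.
(C) Lr ⊃ r is axiom T, which corresponds to reflexivity. Such an R need not be reflexive — not valid.
(D) axiom B: valid iff R is symmetric. Such an R need not be symmetric — not valid.

none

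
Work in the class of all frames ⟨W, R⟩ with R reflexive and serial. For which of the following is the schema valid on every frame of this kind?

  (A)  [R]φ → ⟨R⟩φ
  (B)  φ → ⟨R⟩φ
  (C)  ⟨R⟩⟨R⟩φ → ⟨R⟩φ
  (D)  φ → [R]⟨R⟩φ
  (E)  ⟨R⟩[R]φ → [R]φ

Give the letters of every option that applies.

A, B

(A) [R]φ → ⟨R⟩φ is axiom D, which corresponds to seriality. Every such R is serial — valid.
(B) φ → ⟨R⟩φ is the dual of axiom T, which corresponds to reflexivity. Every such R is reflexive — valid.
(C) ⟨R⟩⟨R⟩φ → ⟨R⟩φ is the dual of axiom 4, which corresponds to transitivity. Such an R need not be transitive — not valid.
(D) axiom B: valid iff R is symmetric. Such an R need not be symmetric — not valid.
(E) the dual of axiom 5: valid iff R is euclidean. Such an R need not be euclidean — not valid.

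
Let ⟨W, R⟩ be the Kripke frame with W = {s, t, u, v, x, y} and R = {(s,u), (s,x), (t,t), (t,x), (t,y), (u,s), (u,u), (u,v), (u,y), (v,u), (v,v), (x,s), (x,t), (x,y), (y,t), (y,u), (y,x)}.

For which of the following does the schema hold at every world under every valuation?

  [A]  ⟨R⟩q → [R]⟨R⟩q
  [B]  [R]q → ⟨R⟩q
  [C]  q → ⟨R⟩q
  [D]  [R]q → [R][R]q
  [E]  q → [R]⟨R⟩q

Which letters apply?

B, E

R is not reflexive: not s R s.
R is symmetric: every R-edge is matched by its reverse.
R is not transitive: s R u and u R s but not s R s.
R is not euclidean: s R u and s R x but not u R x.
R is serial: every world has an R-successor.
(A) axiom 5: valid iff R is euclidean. R is not euclidean — not valid.
(B) [R]q → ⟨R⟩q (axiom D) characterises the serial frames. R is serial — valid.
(C) q → ⟨R⟩q (the dual of axiom T) characterises the reflexive frames. R is not reflexive — not valid.
(D) axiom 4: valid iff R is transitive. R is not transitive — not valid.
(E) q → [R]⟨R⟩q is axiom B, which corresponds to symmetry. R is symmetric — valid.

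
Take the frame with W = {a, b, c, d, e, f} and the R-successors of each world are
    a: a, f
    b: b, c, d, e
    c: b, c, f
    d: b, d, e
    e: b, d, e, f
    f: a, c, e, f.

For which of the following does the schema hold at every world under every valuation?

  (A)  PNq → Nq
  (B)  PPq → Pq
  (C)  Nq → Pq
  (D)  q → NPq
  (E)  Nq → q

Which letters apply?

R is reflexive: each world relates to itself.
R is symmetric: every R-edge is matched by its reverse.
R is not transitive: a R f and f R c but not a R c.
R is not euclidean: b R c and b R d but not c R d.
R is serial: every world has an R-successor.
(A) PNq → Nq is the dual of axiom 5, which corresponds to the euclidean property. R is not euclidean — not valid.
(B) PPq → Pq is the dual of axiom 4; it is valid on a frame exactly when R is transitive. R is not transitive, so not valid.
(C) Nq → Pq is axiom D; it is valid on a frame exactly when R is serial. R is serial, so valid.
(D) q → NPq is axiom B, which corresponds to symmetry. R is symmetric — valid.
(E) axiom T: valid iff R is reflexive. R is reflexive — valid.

C, D, E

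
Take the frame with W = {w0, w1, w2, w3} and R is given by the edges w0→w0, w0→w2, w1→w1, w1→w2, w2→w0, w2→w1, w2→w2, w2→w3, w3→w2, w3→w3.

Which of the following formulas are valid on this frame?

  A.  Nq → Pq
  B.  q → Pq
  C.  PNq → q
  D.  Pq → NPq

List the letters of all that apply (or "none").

R is reflexive: each world relates to itself.
R is symmetric: every R-edge is matched by its reverse.
R is not euclidean: w2 R w0 and w2 R w1 but not w0 R w1.
R is serial: every world has an R-successor.
(A) axiom D: valid iff R is serial. R is serial — valid.
(B) the dual of axiom T: valid iff R is reflexive. R is reflexive — valid.
(C) PNq → q (the dual of axiom B) characterises the symmetric frames. R is symmetric — valid.
(D) Pq → NPq is axiom 5; it is valid on a frame exactly when R is euclidean. R is not euclidean, so not valid.

A, B, C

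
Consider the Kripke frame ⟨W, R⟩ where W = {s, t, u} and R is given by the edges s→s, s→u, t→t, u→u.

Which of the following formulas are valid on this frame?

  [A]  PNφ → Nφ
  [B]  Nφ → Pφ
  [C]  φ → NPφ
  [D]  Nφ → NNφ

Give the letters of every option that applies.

B, D

R is not symmetric: s R u but not u R s.
R is transitive: R is closed under composition.
R is not euclidean: s R u and s R s but not u R s.
R is serial: every world has an R-successor.
(A) PNφ → Nφ is the dual of axiom 5; it is valid on a frame exactly when R is euclidean. R is not euclidean, so not valid.
(B) Nφ → Pφ is axiom D, which corresponds to seriality. R is serial — valid.
(C) φ → NPφ is axiom B; it is valid on a frame exactly when R is symmetric. R is not symmetric, so not valid.
(D) axiom 4: valid iff R is transitive. R is transitive — valid.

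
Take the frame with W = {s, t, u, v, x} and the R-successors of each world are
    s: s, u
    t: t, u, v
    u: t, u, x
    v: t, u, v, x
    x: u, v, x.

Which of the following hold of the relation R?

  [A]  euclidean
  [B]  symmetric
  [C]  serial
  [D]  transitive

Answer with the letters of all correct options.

(A) not euclidean: s R u and s R s but not u R s.
(B) not symmetric: s R u but not u R s.
(C) serial: every world has an R-successor.
(D) not transitive: s R u and u R t but not s R t.

C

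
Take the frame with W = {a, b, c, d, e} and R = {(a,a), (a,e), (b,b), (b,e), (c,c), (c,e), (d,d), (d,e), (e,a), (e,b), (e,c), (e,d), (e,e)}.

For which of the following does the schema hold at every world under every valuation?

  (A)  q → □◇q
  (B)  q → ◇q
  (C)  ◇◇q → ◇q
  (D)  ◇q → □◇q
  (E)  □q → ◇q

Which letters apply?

A, B, E

R is reflexive: each world relates to itself.
R is symmetric: every R-edge is matched by its reverse.
R is not transitive: a R e and e R b but not a R b.
R is not euclidean: e R a and e R b but not a R b.
R is serial: every world has an R-successor.
(A) q → □◇q is axiom B; it is valid on a frame exactly when R is symmetric. R is symmetric, so valid.
(B) q → ◇q is the dual of axiom T, which corresponds to reflexivity. R is reflexive — valid.
(C) ◇◇q → ◇q is the dual of axiom 4; it is valid on a frame exactly when R is transitive. R is not transitive, so not valid.
(D) axiom 5: valid iff R is euclidean. R is not euclidean — not valid.
(E) □q → ◇q (axiom D) characterises the serial frames. R is serial — valid.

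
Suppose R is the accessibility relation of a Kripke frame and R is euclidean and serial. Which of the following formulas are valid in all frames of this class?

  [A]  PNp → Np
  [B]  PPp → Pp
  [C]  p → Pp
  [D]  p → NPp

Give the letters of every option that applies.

(A) PNp → Np (the dual of axiom 5) characterises the euclidean frames. Every such R is euclidean — valid.
(B) the dual of axiom 4: valid iff R is transitive. Such an R need not be transitive — not valid.
(C) the dual of axiom T: valid iff R is reflexive. Such an R need not be reflexive — not valid.
(D) p → NPp is axiom B, which corresponds to symmetry. Such an R need not be symmetric — not valid.

A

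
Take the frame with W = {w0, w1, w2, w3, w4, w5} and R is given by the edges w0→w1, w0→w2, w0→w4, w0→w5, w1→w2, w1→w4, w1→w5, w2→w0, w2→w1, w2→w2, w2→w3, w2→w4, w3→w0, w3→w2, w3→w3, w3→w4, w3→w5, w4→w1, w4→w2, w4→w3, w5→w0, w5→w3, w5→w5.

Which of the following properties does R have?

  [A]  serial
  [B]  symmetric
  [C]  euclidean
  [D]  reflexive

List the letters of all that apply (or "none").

A

(A) serial: every world has an R-successor.
(B) not symmetric: w0 R w1 but not w1 R w0.
(C) not euclidean: w0 R w2 and w0 R w5 but not w2 R w5.
(D) not reflexive: not w0 R w0.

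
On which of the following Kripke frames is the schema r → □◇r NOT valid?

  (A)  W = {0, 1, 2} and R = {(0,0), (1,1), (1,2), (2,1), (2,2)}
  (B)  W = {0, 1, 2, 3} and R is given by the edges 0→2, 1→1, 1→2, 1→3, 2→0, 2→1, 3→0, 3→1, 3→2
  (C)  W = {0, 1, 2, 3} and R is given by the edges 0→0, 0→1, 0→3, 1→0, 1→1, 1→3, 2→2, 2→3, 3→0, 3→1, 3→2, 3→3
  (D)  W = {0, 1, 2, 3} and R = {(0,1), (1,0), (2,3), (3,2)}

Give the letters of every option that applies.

The schema r → □◇r is axiom B; it is valid on a frame iff R is symmetric.
(A) R is symmetric (every R-edge is matched by its reverse), so the schema is valid here.
(B) R is not symmetric (3 R 0 but not 0 R 3), so the schema fails here.
(C) R is symmetric (every R-edge is matched by its reverse), so the schema is valid here.
(D) R is symmetric (every R-edge is matched by its reverse), so the schema is valid here.

B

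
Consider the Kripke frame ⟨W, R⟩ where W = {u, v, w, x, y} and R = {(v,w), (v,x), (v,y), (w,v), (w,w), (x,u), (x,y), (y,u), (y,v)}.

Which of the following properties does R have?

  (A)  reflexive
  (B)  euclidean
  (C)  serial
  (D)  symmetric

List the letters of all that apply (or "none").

none

(A) not reflexive: not u R u.
(B) not euclidean: v R w and v R x but not w R x.
(C) not serial: u has no R-successor.
(D) not symmetric: v R x but not x R v.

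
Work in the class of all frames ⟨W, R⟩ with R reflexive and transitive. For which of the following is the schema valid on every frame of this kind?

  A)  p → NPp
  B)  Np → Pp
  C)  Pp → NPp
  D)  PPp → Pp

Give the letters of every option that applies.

B, D

Reflexive relations are serial.
(A) p → NPp is axiom B; it is valid on a frame exactly when R is symmetric. Such an R need not be symmetric, so not valid.
(B) Np → Pp (axiom D) characterises the serial frames. Every such R is serial — valid.
(C) Pp → NPp is axiom 5, which corresponds to the euclidean property. Such an R need not be euclidean — not valid.
(D) PPp → Pp (the dual of axiom 4) characterises the transitive frames. Every such R is transitive — valid.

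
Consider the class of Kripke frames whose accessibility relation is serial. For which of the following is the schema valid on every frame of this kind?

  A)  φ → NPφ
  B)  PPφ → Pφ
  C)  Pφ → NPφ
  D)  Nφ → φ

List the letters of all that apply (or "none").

none

(A) φ → NPφ (axiom B) characterises the symmetric frames. Such an R need not be symmetric — not valid.
(B) the dual of axiom 4: valid iff R is transitive. Such an R need not be transitive — not valid.
(C) axiom 5: valid iff R is euclidean. Such an R need not be euclidean — not valid.
(D) Nφ → φ (axiom T) characterises the reflexive frames. Such an R need not be reflexive — not valid.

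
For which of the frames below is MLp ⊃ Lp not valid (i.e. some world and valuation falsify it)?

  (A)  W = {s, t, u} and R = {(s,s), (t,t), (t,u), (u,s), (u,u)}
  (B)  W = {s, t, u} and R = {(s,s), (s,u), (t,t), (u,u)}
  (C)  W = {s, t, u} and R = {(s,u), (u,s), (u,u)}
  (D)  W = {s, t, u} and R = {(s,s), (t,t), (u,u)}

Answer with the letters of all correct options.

The schema MLp ⊃ Lp is the dual of axiom 5; it is valid on a frame iff R is euclidean.
(A) R is not euclidean (t R u and t R t but not u R t), so the schema fails here.
(B) R is not euclidean (s R u and s R s but not u R s), so the schema fails here.
(C) R is not euclidean (u R s and u R s but not s R s), so the schema fails here.
(D) R is euclidean (any two R-successors of the same world are R-related), so the schema is valid here.

A, B, C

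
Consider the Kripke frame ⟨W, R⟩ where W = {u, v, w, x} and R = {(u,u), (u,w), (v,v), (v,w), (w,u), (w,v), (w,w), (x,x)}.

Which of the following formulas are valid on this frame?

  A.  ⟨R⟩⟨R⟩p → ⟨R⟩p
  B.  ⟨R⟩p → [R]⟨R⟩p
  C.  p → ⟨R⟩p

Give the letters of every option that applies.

C

R is reflexive: each world relates to itself.
R is not transitive: u R w and w R v but not u R v.
R is not euclidean: w R u and w R v but not u R v.
(A) the dual of axiom 4: valid iff R is transitive. R is not transitive — not valid.
(B) ⟨R⟩p → [R]⟨R⟩p (axiom 5) characterises the euclidean frames. R is not euclidean — not valid.
(C) p → ⟨R⟩p is the dual of axiom T; it is valid on a frame exactly when R is reflexive. R is reflexive, so valid.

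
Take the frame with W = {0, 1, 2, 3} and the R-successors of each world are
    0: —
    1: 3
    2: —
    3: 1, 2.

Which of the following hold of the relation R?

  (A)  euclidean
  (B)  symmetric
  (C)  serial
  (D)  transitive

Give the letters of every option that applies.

none

(A) not euclidean: 3 R 1 and 3 R 2 but not 1 R 2.
(B) not symmetric: 3 R 2 but not 2 R 3.
(C) not serial: 0 has no R-successor.
(D) not transitive: 1 R 3 and 3 R 1 but not 1 R 1.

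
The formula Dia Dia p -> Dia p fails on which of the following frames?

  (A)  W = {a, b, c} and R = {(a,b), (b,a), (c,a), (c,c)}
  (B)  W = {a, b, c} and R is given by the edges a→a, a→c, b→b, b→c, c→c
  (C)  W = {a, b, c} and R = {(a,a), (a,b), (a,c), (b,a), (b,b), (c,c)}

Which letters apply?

The schema Dia Dia p -> Dia p is the dual of axiom 4; it is valid on a frame iff R is transitive.
(A) R is not transitive (a R b and b R a but not a R a), so the schema fails here.
(B) R is transitive (R is closed under composition), so the schema is valid here.
(C) R is not transitive (b R a and a R c but not b R c), so the schema fails here.

A, C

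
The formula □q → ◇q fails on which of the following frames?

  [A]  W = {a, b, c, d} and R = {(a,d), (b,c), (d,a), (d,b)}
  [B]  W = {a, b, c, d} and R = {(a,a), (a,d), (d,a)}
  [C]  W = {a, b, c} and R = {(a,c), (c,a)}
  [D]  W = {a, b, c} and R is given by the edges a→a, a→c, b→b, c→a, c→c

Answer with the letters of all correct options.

A, B, C

The schema □q → ◇q is axiom D; it is valid on a frame iff R is serial.
(A) R is not serial (c has no R-successor), so the schema fails here.
(B) R is not serial (b has no R-successor), so the schema fails here.
(C) R is not serial (b has no R-successor), so the schema fails here.
(D) R is serial (every world has an R-successor), so the schema is valid here.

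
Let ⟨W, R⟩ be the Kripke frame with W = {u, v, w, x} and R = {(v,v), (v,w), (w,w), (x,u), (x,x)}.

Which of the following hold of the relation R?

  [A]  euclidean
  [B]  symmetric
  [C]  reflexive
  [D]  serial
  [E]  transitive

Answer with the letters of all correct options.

(A) not euclidean: v R w and v R v but not w R v.
(B) not symmetric: v R w but not w R v.
(C) not reflexive: not u R u.
(D) not serial: u has no R-successor.
(E) transitive: R is closed under composition.

E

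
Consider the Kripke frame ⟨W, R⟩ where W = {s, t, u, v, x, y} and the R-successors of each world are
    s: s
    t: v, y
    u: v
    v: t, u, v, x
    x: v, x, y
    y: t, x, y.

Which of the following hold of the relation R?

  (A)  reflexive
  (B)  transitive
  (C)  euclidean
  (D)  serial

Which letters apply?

(A) not reflexive: not t R t.
(B) not transitive: t R v and v R t but not t R t.
(C) not euclidean: t R v and t R y but not v R y.
(D) serial: every world has an R-successor.

D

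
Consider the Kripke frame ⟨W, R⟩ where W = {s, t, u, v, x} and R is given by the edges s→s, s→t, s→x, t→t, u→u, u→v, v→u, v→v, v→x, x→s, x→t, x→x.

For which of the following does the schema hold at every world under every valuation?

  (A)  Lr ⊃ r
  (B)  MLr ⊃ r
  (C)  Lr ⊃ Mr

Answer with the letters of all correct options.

R is reflexive: each world relates to itself.
R is not symmetric: s R t but not t R s.
R is serial: every world has an R-successor.
(A) Lr ⊃ r is axiom T, which corresponds to reflexivity. R is reflexive — valid.
(B) MLr ⊃ r is the dual of axiom B; it is valid on a frame exactly when R is symmetric. R is not symmetric, so not valid.
(C) Lr ⊃ Mr (axiom D) characterises the serial frames. R is serial — valid.

A, C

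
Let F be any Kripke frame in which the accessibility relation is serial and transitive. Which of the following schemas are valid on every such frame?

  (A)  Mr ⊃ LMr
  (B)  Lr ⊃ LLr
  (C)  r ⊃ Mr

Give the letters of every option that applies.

(A) axiom 5: valid iff R is euclidean. Such an R need not be euclidean — not valid.
(B) axiom 4: valid iff R is transitive. Every such R is transitive — valid.
(C) r ⊃ Mr (the dual of axiom T) characterises the reflexive frames. Such an R need not be reflexive — not valid.

B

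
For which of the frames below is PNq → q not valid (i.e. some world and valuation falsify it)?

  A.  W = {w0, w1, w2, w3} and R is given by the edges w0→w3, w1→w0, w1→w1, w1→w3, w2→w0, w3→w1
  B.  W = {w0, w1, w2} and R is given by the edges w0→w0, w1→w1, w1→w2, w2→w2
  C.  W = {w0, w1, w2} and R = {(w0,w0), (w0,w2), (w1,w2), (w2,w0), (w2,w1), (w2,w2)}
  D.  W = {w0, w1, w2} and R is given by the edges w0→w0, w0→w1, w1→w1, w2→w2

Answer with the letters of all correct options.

The schema PNq → q is the dual of axiom B; it is valid on a frame iff R is symmetric.
(A) R is not symmetric (w0 R w3 but not w3 R w0), so the schema fails here.
(B) R is not symmetric (w1 R w2 but not w2 R w1), so the schema fails here.
(C) R is symmetric (every R-edge is matched by its reverse), so the schema is valid here.
(D) R is not symmetric (w0 R w1 but not w1 R w0), so the schema fails here.

A, B, D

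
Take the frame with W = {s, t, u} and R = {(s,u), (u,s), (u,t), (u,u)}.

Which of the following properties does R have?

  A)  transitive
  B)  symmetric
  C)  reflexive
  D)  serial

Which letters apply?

(A) not transitive: s R u and u R s but not s R s.
(B) not symmetric: u R t but not t R u.
(C) not reflexive: not s R s.
(D) not serial: t has no R-successor.

none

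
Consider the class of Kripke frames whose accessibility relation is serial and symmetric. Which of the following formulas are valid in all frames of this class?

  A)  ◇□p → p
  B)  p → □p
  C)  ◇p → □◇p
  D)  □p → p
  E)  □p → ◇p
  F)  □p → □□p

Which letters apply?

(A) ◇□p → p is the dual of axiom B, which corresponds to symmetry. Every such R is symmetric — valid.
(B) p → □p (equivalent to ◇p→p) corresponds to R being a subset of the identity. Such an R need not be a subset of the identity, so not valid.
(C) ◇p → □◇p is axiom 5, which corresponds to the euclidean property. Such an R need not be euclidean — not valid.
(D) □p → p is axiom T; it is valid on a frame exactly when R is reflexive. Such an R need not be reflexive, so not valid.
(E) □p → ◇p (axiom D) characterises the serial frames. Every such R is serial — valid.
(F) □p → □□p (axiom 4) characterises the transitive frames. Such an R need not be transitive — not valid.

A, E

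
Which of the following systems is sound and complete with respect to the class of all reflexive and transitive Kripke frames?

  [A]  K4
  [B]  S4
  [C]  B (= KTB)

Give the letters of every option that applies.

(A) K4 is determined by the class of transitive frames.
(B) S4 is determined by exactly this class.
(C) B (= KTB) is determined by the class of reflexive and symmetric frames.

B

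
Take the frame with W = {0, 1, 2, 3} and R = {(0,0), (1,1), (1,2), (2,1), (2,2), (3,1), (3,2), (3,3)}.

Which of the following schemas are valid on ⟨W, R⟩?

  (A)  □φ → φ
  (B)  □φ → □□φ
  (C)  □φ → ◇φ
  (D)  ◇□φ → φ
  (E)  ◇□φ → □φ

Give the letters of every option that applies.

A, B, C

R is reflexive: each world relates to itself.
R is not symmetric: 3 R 1 but not 1 R 3.
R is transitive: R is closed under composition.
R is not euclidean: 3 R 1 and 3 R 3 but not 1 R 3.
R is serial: every world has an R-successor.
(A) □φ → φ (axiom T) characterises the reflexive frames. R is reflexive — valid.
(B) □φ → □□φ is axiom 4, which corresponds to transitivity. R is transitive — valid.
(C) □φ → ◇φ is axiom D; it is valid on a frame exactly when R is serial. R is serial, so valid.
(D) the dual of axiom B: valid iff R is symmetric. R is not symmetric — not valid.
(E) ◇□φ → □φ is the dual of axiom 5; it is valid on a frame exactly when R is euclidean. R is not euclidean, so not valid.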